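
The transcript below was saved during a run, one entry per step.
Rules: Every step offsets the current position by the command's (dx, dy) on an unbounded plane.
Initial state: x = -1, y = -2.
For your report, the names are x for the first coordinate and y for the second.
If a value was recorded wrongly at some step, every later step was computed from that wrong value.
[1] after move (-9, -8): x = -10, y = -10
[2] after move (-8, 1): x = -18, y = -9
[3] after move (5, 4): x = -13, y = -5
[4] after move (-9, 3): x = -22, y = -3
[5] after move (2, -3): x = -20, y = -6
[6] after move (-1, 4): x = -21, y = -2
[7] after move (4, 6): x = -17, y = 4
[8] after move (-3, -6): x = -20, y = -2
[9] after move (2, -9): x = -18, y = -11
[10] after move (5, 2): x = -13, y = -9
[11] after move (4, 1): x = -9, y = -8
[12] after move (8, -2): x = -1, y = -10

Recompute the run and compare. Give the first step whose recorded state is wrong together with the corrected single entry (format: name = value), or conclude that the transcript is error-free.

step 4, y = -2

Step 1: x = -1 + (-9) = -10, y = -2 + (-8) = -10 — in agreement.
Step 2: x = -10 + (-8) = -18, y = -10 + (1) = -9 — confirmed correct.
Step 3: x = -18 + (5) = -13, y = -9 + (4) = -5 — agrees with the transcript.
Step 4: x = -13 + (-9) = -22, y = -5 + (3) = -2 — the transcript disagrees here.
So the first discrepancy is step 4, where the right value is y = -2.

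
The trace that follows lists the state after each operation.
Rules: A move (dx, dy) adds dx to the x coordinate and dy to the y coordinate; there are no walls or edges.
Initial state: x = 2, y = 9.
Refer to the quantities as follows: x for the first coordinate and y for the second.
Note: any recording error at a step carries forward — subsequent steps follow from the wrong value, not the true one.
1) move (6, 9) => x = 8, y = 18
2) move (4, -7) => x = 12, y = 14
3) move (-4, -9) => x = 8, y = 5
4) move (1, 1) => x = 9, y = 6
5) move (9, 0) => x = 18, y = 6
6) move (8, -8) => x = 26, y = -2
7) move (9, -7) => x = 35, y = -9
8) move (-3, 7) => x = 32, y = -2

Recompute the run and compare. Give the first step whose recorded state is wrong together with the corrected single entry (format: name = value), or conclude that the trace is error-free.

Recomputing the run from the initial state:
step 1: x = 8, y = 18
step 2: x = 12, y = 11
step 3: x = 8, y = 2
step 4: x = 9, y = 3
step 5: x = 18, y = 3
step 6: x = 26, y = -5
step 7: x = 35, y = -12
step 8: x = 32, y = -5
The first disagreement with the trace is at step 2, where the value should be y = 11.

step 2, y = 11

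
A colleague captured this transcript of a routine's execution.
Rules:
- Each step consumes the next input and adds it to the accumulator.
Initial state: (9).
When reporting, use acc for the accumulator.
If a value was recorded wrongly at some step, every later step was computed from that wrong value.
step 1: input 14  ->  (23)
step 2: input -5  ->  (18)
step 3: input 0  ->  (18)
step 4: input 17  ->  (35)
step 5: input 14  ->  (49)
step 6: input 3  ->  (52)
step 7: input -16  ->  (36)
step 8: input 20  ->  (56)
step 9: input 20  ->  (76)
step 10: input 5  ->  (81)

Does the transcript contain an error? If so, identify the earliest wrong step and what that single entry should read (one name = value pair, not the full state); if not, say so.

no error

Step 1: acc = 9 + 14 = 23 — consistent with the transcript.
Step 2: acc = 23 + -5 = 18 — exactly as logged.
Step 3: acc = 18 + 0 = 18 — consistent with the transcript.
Step 4: acc = 18 + 17 = 35 — exactly as logged.
Step 5: acc = 35 + 14 = 49 — confirmed correct.
Step 6: acc = 49 + 3 = 52 — no discrepancy.
Step 7: acc = 52 + -16 = 36 — verified.
Step 8: acc = 36 + 20 = 56 — exactly as logged.
Step 9: acc = 56 + 20 = 76 — checks out.
Step 10: acc = 76 + 5 = 81 — in agreement.
All entries verified; no error found.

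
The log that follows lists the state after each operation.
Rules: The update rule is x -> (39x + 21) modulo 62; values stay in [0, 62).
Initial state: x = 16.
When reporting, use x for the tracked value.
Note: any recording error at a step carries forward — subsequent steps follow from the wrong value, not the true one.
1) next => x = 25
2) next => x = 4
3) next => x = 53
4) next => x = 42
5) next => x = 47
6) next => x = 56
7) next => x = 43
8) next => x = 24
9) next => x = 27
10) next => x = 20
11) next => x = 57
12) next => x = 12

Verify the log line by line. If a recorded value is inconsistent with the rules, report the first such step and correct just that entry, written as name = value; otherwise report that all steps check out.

step 7, x = 35

Recomputing the run from the initial state:
step 1: x = 25
step 2: x = 4
step 3: x = 53
step 4: x = 42
step 5: x = 47
step 6: x = 56
step 7: x = 35
step 8: x = 22
step 9: x = 11
step 10: x = 16
step 11: x = 25
step 12: x = 4
The first disagreement with the log is at step 7, where the value should be x = 35.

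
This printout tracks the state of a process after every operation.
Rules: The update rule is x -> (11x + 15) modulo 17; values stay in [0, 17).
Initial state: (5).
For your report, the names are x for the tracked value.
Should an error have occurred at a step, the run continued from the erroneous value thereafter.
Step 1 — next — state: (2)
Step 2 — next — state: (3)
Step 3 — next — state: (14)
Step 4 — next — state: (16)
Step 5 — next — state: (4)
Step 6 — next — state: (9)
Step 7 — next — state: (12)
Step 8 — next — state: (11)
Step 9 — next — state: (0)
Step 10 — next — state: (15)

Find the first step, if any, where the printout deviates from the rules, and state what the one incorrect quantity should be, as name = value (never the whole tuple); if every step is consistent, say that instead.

step 6, x = 8

step 1: x = (11*5 + 15) mod 17 = 2 -> consistent with the printout
step 2: x = (11*2 + 15) mod 17 = 3 -> confirmed correct
step 3: x = (11*3 + 15) mod 17 = 14 -> checks out
step 4: x = (11*14 + 15) mod 17 = 16 -> no discrepancy
step 5: x = (11*16 + 15) mod 17 = 4 -> no discrepancy
step 6: x = (11*4 + 15) mod 17 = 8 -> the printout has a different value
So the first discrepancy is step 6, where the right value is x = 8.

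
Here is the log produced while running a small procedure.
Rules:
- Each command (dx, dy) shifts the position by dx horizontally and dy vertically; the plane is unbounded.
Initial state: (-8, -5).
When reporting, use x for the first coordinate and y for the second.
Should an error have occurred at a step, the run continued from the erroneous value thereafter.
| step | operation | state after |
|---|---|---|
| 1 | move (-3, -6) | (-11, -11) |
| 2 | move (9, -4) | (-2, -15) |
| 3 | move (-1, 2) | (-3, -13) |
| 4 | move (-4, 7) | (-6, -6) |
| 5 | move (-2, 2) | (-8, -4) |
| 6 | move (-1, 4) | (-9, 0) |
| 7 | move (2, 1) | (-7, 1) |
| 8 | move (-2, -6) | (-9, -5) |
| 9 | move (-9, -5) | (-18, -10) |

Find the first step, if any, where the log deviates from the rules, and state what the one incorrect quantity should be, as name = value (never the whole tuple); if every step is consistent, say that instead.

Step 1: x = -8 + (-3) = -11, y = -5 + (-6) = -11 — consistent with the log.
Step 2: x = -11 + (9) = -2, y = -11 + (-4) = -15 — exactly as logged.
Step 3: x = -2 + (-1) = -3, y = -15 + (2) = -13 — same as recorded.
Step 4: x = -3 + (-4) = -7, y = -13 + (7) = -6 — the log disagrees here.
So the first discrepancy is step 4, where the right value is x = -7.

step 4, x = -7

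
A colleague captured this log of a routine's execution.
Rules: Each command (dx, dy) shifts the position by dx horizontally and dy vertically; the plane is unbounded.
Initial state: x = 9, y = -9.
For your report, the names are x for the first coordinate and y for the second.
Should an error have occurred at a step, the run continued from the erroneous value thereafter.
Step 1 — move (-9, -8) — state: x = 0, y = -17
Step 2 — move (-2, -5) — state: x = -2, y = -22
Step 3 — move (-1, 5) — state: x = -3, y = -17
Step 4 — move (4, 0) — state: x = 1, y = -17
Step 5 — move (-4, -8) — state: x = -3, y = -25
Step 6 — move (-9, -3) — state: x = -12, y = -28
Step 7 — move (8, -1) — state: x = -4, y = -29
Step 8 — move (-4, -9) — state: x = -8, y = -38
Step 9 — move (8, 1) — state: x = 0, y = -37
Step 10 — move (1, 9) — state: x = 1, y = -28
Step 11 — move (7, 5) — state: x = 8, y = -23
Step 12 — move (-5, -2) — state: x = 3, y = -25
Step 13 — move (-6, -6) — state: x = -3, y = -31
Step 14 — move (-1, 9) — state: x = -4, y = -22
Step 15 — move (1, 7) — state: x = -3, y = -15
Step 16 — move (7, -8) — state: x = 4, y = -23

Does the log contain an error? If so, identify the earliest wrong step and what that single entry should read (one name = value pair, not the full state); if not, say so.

1. x = 9 + (-9) = 0, y = -9 + (-8) = -17 (checks out)
2. x = 0 + (-2) = -2, y = -17 + (-5) = -22 (same as recorded)
3. x = -2 + (-1) = -3, y = -22 + (5) = -17 (in agreement)
4. x = -3 + (4) = 1, y = -17 + (0) = -17 (in agreement)
5. x = 1 + (-4) = -3, y = -17 + (-8) = -25 (consistent with the log)
6. x = -3 + (-9) = -12, y = -25 + (-3) = -28 (agrees with the log)
7. x = -12 + (8) = -4, y = -28 + (-1) = -29 (exactly as logged)
8. x = -4 + (-4) = -8, y = -29 + (-9) = -38 (confirmed correct)
9. x = -8 + (8) = 0, y = -38 + (1) = -37 (consistent with the log)
10. x = 0 + (1) = 1, y = -37 + (9) = -28 (matches)
11. x = 1 + (7) = 8, y = -28 + (5) = -23 (in agreement)
12. x = 8 + (-5) = 3, y = -23 + (-2) = -25 (agrees with the log)
13. x = 3 + (-6) = -3, y = -25 + (-6) = -31 (confirmed correct)
14. x = -3 + (-1) = -4, y = -31 + (9) = -22 (matches)
15. x = -4 + (1) = -3, y = -22 + (7) = -15 (matches)
16. x = -3 + (7) = 4, y = -15 + (-8) = -23 (verified)
Each recorded entry agrees with the recomputation.

no error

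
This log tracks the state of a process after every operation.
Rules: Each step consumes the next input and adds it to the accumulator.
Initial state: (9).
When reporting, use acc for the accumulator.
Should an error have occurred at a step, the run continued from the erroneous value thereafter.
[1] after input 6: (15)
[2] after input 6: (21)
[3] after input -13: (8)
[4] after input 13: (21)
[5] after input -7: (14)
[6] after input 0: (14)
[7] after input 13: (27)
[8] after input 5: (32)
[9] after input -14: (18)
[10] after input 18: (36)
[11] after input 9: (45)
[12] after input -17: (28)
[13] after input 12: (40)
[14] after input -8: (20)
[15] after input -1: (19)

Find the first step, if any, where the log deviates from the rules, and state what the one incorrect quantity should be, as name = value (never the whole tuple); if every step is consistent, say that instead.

step 14, acc = 32

step 1: acc = 9 + 6 = 15 -> checks out
step 2: acc = 15 + 6 = 21 -> no discrepancy
step 3: acc = 21 + -13 = 8 -> matches
step 4: acc = 8 + 13 = 21 -> consistent with the log
step 5: acc = 21 + -7 = 14 -> no discrepancy
step 6: acc = 14 + 0 = 14 -> consistent with the log
step 7: acc = 14 + 13 = 27 -> exactly as logged
step 8: acc = 27 + 5 = 32 -> consistent with the log
step 9: acc = 32 + -14 = 18 -> same as recorded
step 10: acc = 18 + 18 = 36 -> verified
step 11: acc = 36 + 9 = 45 -> no discrepancy
step 12: acc = 45 + -17 = 28 -> verified
step 13: acc = 28 + 12 = 40 -> in agreement
step 14: acc = 40 + -8 = 32 -> a discrepancy with the log
The earliest wrong entry is at step 14: it should read acc = 32.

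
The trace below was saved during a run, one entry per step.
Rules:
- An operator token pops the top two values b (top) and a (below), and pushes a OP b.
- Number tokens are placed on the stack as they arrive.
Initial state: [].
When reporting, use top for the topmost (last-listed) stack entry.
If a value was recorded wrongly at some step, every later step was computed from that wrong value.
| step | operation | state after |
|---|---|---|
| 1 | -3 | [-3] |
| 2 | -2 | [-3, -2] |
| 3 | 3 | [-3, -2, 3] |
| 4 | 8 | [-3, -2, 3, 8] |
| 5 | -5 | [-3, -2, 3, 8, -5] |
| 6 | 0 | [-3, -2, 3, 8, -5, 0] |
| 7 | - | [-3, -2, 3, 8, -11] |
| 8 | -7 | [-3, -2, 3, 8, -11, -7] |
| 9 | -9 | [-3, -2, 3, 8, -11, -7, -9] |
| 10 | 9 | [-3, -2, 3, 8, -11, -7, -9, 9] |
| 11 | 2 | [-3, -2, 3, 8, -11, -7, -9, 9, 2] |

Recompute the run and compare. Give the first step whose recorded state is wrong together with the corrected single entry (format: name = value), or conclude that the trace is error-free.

step 7, top = -5

step 1: push -3: top = -3 -> verified
step 2: push -2: top = -2 -> in agreement
step 3: push 3: top = 3 -> exactly as logged
step 4: push 8: top = 8 -> checks out
step 5: push -5: top = -5 -> no discrepancy
step 6: push 0: top = 0 -> consistent with the trace
step 7: -5 - 0 = -5 -> not what was recorded
First deviation found at step 7; the corrected entry is top = -5.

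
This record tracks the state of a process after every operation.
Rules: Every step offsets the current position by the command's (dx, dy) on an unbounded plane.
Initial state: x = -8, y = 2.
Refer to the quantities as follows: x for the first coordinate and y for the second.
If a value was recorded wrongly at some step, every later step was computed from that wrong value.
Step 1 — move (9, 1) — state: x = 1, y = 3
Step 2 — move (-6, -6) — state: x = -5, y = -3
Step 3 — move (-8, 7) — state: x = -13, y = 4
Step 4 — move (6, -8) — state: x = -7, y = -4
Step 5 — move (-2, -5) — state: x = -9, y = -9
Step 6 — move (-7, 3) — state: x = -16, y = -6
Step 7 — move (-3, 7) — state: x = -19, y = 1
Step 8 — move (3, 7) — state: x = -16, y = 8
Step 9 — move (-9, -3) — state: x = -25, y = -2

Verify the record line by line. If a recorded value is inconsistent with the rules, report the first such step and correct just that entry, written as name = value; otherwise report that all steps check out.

step 1: x = -8 + (9) = 1, y = 2 + (1) = 3 -> checks out
step 2: x = 1 + (-6) = -5, y = 3 + (-6) = -3 -> no discrepancy
step 3: x = -5 + (-8) = -13, y = -3 + (7) = 4 -> consistent with the record
step 4: x = -13 + (6) = -7, y = 4 + (-8) = -4 -> in agreement
step 5: x = -7 + (-2) = -9, y = -4 + (-5) = -9 -> exactly as logged
step 6: x = -9 + (-7) = -16, y = -9 + (3) = -6 -> verified
step 7: x = -16 + (-3) = -19, y = -6 + (7) = 1 -> no discrepancy
step 8: x = -19 + (3) = -16, y = 1 + (7) = 8 -> in agreement
step 9: x = -16 + (-9) = -25, y = 8 + (-3) = 5 -> the record disagrees here
So the first discrepancy is step 9, where the right value is y = 5.

step 9, y = 5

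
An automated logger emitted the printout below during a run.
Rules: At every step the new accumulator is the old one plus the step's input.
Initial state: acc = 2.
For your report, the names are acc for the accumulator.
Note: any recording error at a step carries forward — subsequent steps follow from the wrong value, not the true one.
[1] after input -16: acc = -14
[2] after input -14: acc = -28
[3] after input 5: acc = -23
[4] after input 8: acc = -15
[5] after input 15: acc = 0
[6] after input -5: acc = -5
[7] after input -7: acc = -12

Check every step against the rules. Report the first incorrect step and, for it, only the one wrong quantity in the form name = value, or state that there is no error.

no error

Step 1: acc = 2 + -16 = -14 — verified.
Step 2: acc = -14 + -14 = -28 — checks out.
Step 3: acc = -28 + 5 = -23 — confirmed correct.
Step 4: acc = -23 + 8 = -15 — matches.
Step 5: acc = -15 + 15 = 0 — exactly as logged.
Step 6: acc = 0 + -5 = -5 — consistent with the printout.
Step 7: acc = -5 + -7 = -12 — same as recorded.
The recomputation confirms every line.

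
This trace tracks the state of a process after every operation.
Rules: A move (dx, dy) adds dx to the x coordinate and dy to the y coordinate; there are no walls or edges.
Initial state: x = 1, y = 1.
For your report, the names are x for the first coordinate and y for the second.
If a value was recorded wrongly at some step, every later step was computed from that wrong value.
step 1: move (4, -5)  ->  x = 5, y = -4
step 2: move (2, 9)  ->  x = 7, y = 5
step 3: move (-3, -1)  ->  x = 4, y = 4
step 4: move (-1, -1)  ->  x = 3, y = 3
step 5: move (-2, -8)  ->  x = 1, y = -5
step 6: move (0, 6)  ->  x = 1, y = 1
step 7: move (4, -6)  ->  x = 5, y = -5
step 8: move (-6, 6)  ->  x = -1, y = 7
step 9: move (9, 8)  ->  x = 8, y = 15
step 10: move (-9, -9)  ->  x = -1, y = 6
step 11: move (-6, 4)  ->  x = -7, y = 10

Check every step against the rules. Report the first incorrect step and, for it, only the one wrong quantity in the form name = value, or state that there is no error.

Recomputing the run from the initial state:
step 1: x = 5, y = -4
step 2: x = 7, y = 5
step 3: x = 4, y = 4
step 4: x = 3, y = 3
step 5: x = 1, y = -5
step 6: x = 1, y = 1
step 7: x = 5, y = -5
step 8: x = -1, y = 1
step 9: x = 8, y = 9
step 10: x = -1, y = 0
step 11: x = -7, y = 4
The first disagreement with the trace is at step 8, where the value should be y = 1.

step 8, y = 1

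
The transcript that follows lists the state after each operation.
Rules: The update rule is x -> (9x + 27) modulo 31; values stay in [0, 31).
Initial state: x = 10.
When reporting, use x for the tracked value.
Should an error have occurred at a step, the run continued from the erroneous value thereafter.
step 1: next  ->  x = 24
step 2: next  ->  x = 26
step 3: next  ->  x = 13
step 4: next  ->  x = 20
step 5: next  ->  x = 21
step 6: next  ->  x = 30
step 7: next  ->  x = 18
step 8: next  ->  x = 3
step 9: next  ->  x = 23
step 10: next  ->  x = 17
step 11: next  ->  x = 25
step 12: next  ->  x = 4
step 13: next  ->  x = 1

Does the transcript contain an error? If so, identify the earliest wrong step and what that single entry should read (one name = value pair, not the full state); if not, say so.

Recomputing the run from the initial state:
step 1: x = 24
step 2: x = 26
step 3: x = 13
step 4: x = 20
step 5: x = 21
step 6: x = 30
step 7: x = 18
step 8: x = 3
step 9: x = 23
step 10: x = 17
step 11: x = 25
step 12: x = 4
step 13: x = 1
This matches the transcript at every step.

no error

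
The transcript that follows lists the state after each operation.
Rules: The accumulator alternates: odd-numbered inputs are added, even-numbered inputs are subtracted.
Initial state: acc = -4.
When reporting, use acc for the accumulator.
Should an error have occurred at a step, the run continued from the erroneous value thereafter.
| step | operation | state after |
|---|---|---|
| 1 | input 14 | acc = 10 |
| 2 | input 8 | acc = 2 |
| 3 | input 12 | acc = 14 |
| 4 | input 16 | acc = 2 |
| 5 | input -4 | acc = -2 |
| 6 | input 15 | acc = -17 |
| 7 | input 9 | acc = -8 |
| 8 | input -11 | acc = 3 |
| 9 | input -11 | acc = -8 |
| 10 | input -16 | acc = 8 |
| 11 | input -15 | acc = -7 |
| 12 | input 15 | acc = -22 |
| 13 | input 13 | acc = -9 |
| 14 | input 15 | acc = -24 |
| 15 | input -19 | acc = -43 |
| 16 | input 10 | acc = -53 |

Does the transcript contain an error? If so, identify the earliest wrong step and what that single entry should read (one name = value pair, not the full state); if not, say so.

Step 1: acc = -4 + 14 = 10 — checks out.
Step 2: acc = 10 - 8 = 2 — confirmed correct.
Step 3: acc = 2 + 12 = 14 — consistent with the transcript.
Step 4: acc = 14 - 16 = -2 — the recorded entry deviates here.
The audit stops at step 4: the recorded entry is wrong and should be acc = -2.

step 4, acc = -2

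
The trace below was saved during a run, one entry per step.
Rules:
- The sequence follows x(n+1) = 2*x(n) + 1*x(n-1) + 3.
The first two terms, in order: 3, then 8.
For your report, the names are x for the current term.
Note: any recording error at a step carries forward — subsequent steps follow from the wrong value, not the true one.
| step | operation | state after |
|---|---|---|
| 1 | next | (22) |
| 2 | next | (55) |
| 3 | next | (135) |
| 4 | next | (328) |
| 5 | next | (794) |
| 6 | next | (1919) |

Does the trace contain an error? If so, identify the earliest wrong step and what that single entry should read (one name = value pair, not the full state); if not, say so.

no error

1. x = 2*(8) + (1)*(3) + (3) = 22 (agrees with the trace)
2. x = 2*(22) + (1)*(8) + (3) = 55 (same as recorded)
3. x = 2*(55) + (1)*(22) + (3) = 135 (agrees with the trace)
4. x = 2*(135) + (1)*(55) + (3) = 328 (same as recorded)
5. x = 2*(328) + (1)*(135) + (3) = 794 (verified)
6. x = 2*(794) + (1)*(328) + (3) = 1919 (same as recorded)
No step deviates from the rules.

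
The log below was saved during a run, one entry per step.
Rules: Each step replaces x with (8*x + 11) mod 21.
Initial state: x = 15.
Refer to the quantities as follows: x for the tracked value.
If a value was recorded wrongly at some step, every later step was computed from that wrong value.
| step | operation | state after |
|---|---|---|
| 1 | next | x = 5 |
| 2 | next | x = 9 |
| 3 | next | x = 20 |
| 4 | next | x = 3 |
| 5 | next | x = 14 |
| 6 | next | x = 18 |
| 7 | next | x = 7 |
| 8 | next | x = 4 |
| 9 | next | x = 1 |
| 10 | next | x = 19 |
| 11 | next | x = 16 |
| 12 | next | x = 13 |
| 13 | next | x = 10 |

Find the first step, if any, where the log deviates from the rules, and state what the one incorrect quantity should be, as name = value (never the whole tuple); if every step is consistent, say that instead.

1. x = (8*15 + 11) mod 21 = 5 (exactly as logged)
2. x = (8*5 + 11) mod 21 = 9 (no discrepancy)
3. x = (8*9 + 11) mod 21 = 20 (same as recorded)
4. x = (8*20 + 11) mod 21 = 3 (same as recorded)
5. x = (8*3 + 11) mod 21 = 14 (checks out)
6. x = (8*14 + 11) mod 21 = 18 (exactly as logged)
7. x = (8*18 + 11) mod 21 = 8 (this is not what the log shows)
The earliest wrong entry is at step 7: it should read x = 8.

step 7, x = 8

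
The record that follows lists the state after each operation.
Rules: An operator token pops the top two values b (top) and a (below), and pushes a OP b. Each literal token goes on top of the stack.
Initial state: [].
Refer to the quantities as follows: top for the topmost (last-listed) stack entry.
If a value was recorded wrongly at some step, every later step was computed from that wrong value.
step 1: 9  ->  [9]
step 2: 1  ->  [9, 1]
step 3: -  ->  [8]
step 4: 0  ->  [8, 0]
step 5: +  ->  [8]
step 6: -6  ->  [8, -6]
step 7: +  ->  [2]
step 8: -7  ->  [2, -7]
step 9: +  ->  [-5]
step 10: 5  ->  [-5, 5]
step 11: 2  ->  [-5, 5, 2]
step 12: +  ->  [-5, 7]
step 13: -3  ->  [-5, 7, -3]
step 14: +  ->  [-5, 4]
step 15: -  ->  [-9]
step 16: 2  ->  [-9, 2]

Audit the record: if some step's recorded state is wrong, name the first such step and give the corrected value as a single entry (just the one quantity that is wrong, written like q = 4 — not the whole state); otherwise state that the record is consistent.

no error

1. push 9: top = 9 (checks out)
2. push 1: top = 1 (agrees with the record)
3. 9 - 1 = 8 (consistent with the record)
4. push 0: top = 0 (confirmed correct)
5. 8 + 0 = 8 (matches)
6. push -6: top = -6 (checks out)
7. 8 + -6 = 2 (no discrepancy)
8. push -7: top = -7 (confirmed correct)
9. 2 + -7 = -5 (in agreement)
10. push 5: top = 5 (verified)
11. push 2: top = 2 (agrees with the record)
12. 5 + 2 = 7 (checks out)
13. push -3: top = -3 (matches)
14. 7 + -3 = 4 (verified)
15. -5 - 4 = -9 (same as recorded)
16. push 2: top = 2 (confirmed correct)
Nothing is out of place; the run is error-free.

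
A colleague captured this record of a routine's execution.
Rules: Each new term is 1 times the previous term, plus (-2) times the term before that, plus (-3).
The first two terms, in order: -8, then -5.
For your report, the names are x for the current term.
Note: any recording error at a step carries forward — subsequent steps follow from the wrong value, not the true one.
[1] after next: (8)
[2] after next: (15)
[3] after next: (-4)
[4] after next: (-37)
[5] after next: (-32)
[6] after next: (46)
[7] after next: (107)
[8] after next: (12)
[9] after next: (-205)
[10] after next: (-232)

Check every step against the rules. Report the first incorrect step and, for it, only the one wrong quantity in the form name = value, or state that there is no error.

1. x = 1*(-5) + (-2)*(-8) + (-3) = 8 (verified)
2. x = 1*(8) + (-2)*(-5) + (-3) = 15 (no discrepancy)
3. x = 1*(15) + (-2)*(8) + (-3) = -4 (consistent with the record)
4. x = 1*(-4) + (-2)*(15) + (-3) = -37 (same as recorded)
5. x = 1*(-37) + (-2)*(-4) + (-3) = -32 (confirmed correct)
6. x = 1*(-32) + (-2)*(-37) + (-3) = 39 (the entry is off here)
The earliest wrong entry is at step 6: it should read x = 39.

step 6, x = 39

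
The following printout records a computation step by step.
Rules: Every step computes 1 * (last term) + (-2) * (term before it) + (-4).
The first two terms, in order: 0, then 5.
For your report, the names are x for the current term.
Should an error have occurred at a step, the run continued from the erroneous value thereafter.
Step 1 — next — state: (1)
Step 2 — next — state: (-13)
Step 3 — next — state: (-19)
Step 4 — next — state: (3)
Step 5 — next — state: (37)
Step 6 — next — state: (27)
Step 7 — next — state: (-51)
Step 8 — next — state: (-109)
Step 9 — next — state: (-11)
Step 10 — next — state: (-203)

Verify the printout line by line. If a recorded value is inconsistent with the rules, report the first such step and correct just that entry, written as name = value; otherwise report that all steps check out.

step 10, x = 203

Recomputing the run from the initial state:
step 1: x = 1
step 2: x = -13
step 3: x = -19
step 4: x = 3
step 5: x = 37
step 6: x = 27
step 7: x = -51
step 8: x = -109
step 9: x = -11
step 10: x = 203
The first disagreement with the printout is at step 10, where the value should be x = 203.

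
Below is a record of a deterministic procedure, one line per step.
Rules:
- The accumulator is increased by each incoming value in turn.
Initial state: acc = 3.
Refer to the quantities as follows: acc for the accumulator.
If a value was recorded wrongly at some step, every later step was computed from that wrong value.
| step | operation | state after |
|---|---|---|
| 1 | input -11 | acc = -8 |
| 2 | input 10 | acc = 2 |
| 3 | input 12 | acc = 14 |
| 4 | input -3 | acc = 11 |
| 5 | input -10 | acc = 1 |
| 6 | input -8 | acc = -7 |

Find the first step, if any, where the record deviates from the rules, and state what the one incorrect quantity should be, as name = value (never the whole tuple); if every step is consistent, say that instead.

no error

step 1: acc = 3 + -11 = -8 -> matches
step 2: acc = -8 + 10 = 2 -> consistent with the record
step 3: acc = 2 + 12 = 14 -> checks out
step 4: acc = 14 + -3 = 11 -> checks out
step 5: acc = 11 + -10 = 1 -> checks out
step 6: acc = 1 + -8 = -7 -> same as recorded
Each recorded entry agrees with the recomputation.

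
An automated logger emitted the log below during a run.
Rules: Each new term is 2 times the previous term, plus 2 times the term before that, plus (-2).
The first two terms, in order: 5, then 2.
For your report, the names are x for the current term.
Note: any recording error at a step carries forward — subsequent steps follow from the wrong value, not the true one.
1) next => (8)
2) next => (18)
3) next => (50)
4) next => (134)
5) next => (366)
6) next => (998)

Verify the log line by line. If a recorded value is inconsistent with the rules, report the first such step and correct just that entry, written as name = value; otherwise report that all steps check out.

Recomputing the run from the initial state:
step 1: x = 12
step 2: x = 26
step 3: x = 74
step 4: x = 198
step 5: x = 542
step 6: x = 1478
The first disagreement with the log is at step 1, where the value should be x = 12.

step 1, x = 12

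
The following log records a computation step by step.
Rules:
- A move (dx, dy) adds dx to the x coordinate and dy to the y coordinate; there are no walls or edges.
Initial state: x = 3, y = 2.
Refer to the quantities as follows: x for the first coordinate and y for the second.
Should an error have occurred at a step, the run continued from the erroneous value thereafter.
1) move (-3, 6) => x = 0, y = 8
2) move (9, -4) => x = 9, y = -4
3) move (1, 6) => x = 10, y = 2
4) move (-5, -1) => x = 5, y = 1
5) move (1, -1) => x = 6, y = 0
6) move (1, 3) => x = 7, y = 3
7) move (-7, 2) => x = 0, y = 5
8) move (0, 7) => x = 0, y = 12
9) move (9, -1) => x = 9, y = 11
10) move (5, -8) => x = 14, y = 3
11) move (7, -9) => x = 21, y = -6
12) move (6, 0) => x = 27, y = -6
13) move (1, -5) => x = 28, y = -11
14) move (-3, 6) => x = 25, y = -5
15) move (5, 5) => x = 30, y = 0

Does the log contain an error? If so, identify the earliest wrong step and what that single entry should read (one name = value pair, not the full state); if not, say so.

Step 1: x = 3 + (-3) = 0, y = 2 + (6) = 8 — in agreement.
Step 2: x = 0 + (9) = 9, y = 8 + (-4) = 4 — the log disagrees here.
That makes step 2 the first incorrect line — y = 4 is what it should show.

step 2, y = 4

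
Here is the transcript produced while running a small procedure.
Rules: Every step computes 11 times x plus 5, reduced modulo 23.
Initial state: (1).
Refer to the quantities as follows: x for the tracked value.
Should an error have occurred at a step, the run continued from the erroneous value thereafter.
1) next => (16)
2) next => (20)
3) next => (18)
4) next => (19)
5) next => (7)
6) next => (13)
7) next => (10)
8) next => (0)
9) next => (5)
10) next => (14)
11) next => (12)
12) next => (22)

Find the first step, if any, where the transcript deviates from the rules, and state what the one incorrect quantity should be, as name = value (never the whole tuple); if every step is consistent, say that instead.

step 11, x = 21

1. x = (11*1 + 5) mod 23 = 16 (verified)
2. x = (11*16 + 5) mod 23 = 20 (exactly as logged)
3. x = (11*20 + 5) mod 23 = 18 (verified)
4. x = (11*18 + 5) mod 23 = 19 (no discrepancy)
5. x = (11*19 + 5) mod 23 = 7 (consistent with the transcript)
6. x = (11*7 + 5) mod 23 = 13 (consistent with the transcript)
7. x = (11*13 + 5) mod 23 = 10 (no discrepancy)
8. x = (11*10 + 5) mod 23 = 0 (confirmed correct)
9. x = (11*0 + 5) mod 23 = 5 (confirmed correct)
10. x = (11*5 + 5) mod 23 = 14 (verified)
11. x = (11*14 + 5) mod 23 = 21 (the entry is off here)
So the first discrepancy is step 11, where the right value is x = 21.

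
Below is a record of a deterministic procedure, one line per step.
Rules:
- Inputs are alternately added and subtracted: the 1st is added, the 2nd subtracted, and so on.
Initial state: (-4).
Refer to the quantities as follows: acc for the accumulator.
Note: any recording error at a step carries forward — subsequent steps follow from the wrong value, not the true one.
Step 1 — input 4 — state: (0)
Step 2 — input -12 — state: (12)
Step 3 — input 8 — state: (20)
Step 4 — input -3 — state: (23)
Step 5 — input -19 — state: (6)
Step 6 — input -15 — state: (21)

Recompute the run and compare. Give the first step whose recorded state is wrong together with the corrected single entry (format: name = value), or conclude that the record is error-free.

step 5, acc = 4

Recomputing the run from the initial state:
step 1: acc = 0
step 2: acc = 12
step 3: acc = 20
step 4: acc = 23
step 5: acc = 4
step 6: acc = 19
The first disagreement with the record is at step 5, where the value should be acc = 4.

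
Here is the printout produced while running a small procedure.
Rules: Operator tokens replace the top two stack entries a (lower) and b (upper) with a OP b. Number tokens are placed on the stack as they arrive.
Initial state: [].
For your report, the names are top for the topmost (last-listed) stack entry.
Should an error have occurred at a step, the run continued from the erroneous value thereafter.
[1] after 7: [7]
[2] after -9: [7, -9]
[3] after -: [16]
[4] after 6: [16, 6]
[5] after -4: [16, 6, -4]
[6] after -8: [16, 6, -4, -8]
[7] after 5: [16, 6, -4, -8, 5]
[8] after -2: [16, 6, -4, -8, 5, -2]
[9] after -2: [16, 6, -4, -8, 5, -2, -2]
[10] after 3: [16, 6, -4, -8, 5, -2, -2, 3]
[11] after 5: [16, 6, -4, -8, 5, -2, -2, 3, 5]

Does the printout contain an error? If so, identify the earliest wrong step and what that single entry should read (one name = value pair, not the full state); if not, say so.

Recomputing the run from the initial state:
step 1: [7]
step 2: [7, -9]
step 3: [16]
step 4: [16, 6]
step 5: [16, 6, -4]
step 6: [16, 6, -4, -8]
step 7: [16, 6, -4, -8, 5]
step 8: [16, 6, -4, -8, 5, -2]
step 9: [16, 6, -4, -8, 5, -2, -2]
step 10: [16, 6, -4, -8, 5, -2, -2, 3]
step 11: [16, 6, -4, -8, 5, -2, -2, 3, 5]
This matches the printout at every step.

no error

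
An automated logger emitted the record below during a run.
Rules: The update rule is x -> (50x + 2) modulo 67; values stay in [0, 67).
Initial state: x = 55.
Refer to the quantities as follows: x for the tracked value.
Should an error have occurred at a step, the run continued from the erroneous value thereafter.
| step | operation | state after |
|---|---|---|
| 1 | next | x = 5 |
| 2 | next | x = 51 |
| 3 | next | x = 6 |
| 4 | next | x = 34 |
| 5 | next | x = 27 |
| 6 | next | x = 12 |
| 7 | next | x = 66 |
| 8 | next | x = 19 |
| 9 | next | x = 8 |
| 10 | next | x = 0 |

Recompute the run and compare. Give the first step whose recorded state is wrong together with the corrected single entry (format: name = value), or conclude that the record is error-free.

step 1: x = (50*55 + 2) mod 67 = 5 -> verified
step 2: x = (50*5 + 2) mod 67 = 51 -> in agreement
step 3: x = (50*51 + 2) mod 67 = 6 -> no discrepancy
step 4: x = (50*6 + 2) mod 67 = 34 -> checks out
step 5: x = (50*34 + 2) mod 67 = 27 -> matches
step 6: x = (50*27 + 2) mod 67 = 12 -> same as recorded
step 7: x = (50*12 + 2) mod 67 = 66 -> consistent with the record
step 8: x = (50*66 + 2) mod 67 = 19 -> no discrepancy
step 9: x = (50*19 + 2) mod 67 = 14 -> the entry is off here
First incorrect step: 9; the correct value is x = 14.

step 9, x = 14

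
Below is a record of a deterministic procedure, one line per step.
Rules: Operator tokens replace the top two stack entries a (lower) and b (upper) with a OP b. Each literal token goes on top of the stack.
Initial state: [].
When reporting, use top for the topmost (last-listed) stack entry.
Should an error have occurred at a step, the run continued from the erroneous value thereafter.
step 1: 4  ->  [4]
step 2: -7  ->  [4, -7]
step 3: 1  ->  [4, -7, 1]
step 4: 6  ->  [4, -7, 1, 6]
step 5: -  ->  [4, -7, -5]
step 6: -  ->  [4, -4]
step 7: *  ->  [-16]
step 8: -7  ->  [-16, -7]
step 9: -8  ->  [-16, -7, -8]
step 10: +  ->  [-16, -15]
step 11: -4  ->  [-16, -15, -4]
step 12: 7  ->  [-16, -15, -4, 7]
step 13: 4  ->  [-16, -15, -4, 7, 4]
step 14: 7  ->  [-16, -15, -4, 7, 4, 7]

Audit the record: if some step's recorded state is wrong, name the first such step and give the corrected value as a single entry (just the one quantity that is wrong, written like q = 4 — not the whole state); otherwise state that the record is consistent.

step 6, top = -2

Recomputing the run from the initial state:
step 1: [4]
step 2: [4, -7]
step 3: [4, -7, 1]
step 4: [4, -7, 1, 6]
step 5: [4, -7, -5]
step 6: [4, -2]
step 7: [-8]
step 8: [-8, -7]
step 9: [-8, -7, -8]
step 10: [-8, -15]
step 11: [-8, -15, -4]
step 12: [-8, -15, -4, 7]
step 13: [-8, -15, -4, 7, 4]
step 14: [-8, -15, -4, 7, 4, 7]
The first disagreement with the record is at step 6, where the value should be top = -2.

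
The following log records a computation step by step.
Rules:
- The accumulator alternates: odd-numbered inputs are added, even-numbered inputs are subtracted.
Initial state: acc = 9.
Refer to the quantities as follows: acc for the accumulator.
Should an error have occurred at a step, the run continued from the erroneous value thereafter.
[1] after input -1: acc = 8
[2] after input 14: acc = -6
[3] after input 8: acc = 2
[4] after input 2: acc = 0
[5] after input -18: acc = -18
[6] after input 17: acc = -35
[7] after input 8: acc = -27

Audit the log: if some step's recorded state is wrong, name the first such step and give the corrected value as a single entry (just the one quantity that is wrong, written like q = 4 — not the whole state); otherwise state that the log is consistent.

no error

1. acc = 9 + -1 = 8 (no discrepancy)
2. acc = 8 - 14 = -6 (consistent with the log)
3. acc = -6 + 8 = 2 (checks out)
4. acc = 2 - 2 = 0 (checks out)
5. acc = 0 + -18 = -18 (same as recorded)
6. acc = -18 - 17 = -35 (verified)
7. acc = -35 + 8 = -27 (verified)
Every step is consistent.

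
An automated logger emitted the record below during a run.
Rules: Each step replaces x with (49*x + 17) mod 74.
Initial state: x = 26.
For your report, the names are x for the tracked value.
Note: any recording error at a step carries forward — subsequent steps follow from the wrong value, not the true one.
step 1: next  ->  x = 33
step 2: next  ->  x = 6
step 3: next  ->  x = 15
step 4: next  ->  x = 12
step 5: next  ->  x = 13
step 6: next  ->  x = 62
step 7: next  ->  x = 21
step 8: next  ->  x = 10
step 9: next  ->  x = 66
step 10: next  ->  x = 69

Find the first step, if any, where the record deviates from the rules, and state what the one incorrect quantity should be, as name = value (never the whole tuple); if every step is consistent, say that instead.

step 9, x = 63

Step 1: x = (49*26 + 17) mod 74 = 33 — confirmed correct.
Step 2: x = (49*33 + 17) mod 74 = 6 — verified.
Step 3: x = (49*6 + 17) mod 74 = 15 — checks out.
Step 4: x = (49*15 + 17) mod 74 = 12 — matches.
Step 5: x = (49*12 + 17) mod 74 = 13 — agrees with the record.
Step 6: x = (49*13 + 17) mod 74 = 62 — agrees with the record.
Step 7: x = (49*62 + 17) mod 74 = 21 — consistent with the record.
Step 8: x = (49*21 + 17) mod 74 = 10 — in agreement.
Step 9: x = (49*10 + 17) mod 74 = 63 — not what was recorded.
Step 9 is the first one off; corrected, x = 63.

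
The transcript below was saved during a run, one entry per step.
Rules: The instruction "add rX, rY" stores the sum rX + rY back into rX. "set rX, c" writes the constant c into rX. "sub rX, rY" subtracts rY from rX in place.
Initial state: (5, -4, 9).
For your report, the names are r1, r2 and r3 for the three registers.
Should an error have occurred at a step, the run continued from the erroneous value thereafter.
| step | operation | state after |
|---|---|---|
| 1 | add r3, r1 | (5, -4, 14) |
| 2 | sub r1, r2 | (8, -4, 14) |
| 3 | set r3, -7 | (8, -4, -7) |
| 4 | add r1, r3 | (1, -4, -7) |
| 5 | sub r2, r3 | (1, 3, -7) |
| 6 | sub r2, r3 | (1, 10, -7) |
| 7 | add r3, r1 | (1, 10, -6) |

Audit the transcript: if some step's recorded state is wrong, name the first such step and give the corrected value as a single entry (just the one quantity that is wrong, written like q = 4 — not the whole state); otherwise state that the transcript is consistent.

Recomputing the run from the initial state:
step 1: r1 = 5, r2 = -4, r3 = 14
step 2: r1 = 9, r2 = -4, r3 = 14
step 3: r1 = 9, r2 = -4, r3 = -7
step 4: r1 = 2, r2 = -4, r3 = -7
step 5: r1 = 2, r2 = 3, r3 = -7
step 6: r1 = 2, r2 = 10, r3 = -7
step 7: r1 = 2, r2 = 10, r3 = -5
The first disagreement with the transcript is at step 2, where the value should be r1 = 9.

step 2, r1 = 9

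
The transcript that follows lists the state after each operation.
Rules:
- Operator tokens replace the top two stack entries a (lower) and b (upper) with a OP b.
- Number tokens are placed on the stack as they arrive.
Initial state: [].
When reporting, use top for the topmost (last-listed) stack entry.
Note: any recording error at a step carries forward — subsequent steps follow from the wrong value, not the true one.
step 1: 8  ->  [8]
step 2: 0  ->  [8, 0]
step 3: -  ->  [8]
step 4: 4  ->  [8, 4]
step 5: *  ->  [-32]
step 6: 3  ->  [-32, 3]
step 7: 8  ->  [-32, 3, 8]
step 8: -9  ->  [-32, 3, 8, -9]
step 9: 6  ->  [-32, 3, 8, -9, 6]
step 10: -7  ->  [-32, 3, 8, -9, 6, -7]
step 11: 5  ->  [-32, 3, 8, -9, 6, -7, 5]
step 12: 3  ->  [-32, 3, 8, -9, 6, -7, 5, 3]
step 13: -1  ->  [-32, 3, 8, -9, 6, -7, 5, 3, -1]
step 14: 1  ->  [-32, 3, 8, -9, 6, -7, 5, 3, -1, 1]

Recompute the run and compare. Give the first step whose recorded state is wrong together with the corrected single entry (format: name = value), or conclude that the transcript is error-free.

Step 1: push 8: top = 8 — exactly as logged.
Step 2: push 0: top = 0 — exactly as logged.
Step 3: 8 - 0 = 8 — exactly as logged.
Step 4: push 4: top = 4 — confirmed correct.
Step 5: 8 * 4 = 32 — not what was recorded.
The earliest wrong entry is at step 5: it should read top = 32.

step 5, top = 32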